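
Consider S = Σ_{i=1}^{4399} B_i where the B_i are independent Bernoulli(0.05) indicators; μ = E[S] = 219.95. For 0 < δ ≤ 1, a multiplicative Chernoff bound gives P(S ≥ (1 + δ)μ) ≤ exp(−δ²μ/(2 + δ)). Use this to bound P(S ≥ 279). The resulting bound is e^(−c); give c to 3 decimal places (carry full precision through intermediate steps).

Write 279 = (1 + δ)μ, so δ = 279/219.95 − 1 = 0.2684701…
Then the exponent is δ²μ/(2 + δ) = (279 − μ)² / (μ·(2 + δ)) = 6.988481.

6.988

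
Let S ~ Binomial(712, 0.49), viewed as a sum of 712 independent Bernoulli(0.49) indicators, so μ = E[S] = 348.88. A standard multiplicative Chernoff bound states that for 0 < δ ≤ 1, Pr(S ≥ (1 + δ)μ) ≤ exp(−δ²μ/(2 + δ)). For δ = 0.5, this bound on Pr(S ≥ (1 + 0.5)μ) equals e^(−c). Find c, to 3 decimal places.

34.888

c = δ²μ/(2 + δ) = 0.5²·348.88/(2 + 0.5) = 34.8880.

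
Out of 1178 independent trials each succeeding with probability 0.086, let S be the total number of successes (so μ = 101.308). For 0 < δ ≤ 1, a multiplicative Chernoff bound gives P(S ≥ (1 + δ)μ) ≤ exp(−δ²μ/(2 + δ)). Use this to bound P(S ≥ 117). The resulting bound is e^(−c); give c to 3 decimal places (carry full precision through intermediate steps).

Write 117 = (1 + δ)μ, so δ = 117/101.308 − 1 = 0.154894…
Then the exponent is δ²μ/(2 + δ) = (117 − μ)² / (μ·(2 + δ)) = 1.127942.

1.128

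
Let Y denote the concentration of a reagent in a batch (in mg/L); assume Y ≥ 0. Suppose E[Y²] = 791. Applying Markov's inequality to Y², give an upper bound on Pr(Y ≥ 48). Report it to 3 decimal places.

0.343

Since Y ≥ 0, the event {Y ≥ 48} is the same as {Y² ≥ 2304}.
Markov's inequality applied to Y² gives Pr(Y² ≥ 2304) ≤ E[Y²]/2304 = 791/2304 = 0.3433.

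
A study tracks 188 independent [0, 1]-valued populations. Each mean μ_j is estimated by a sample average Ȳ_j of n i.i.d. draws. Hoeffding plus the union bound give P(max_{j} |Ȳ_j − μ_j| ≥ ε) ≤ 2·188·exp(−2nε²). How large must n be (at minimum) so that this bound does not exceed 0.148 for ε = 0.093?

Need 2·188·exp(−2nε²) ≤ 0.148, i.e. exp(−2nε²) ≤ 0.148/376.
So 2nε² ≥ ln(376/0.148) = 7.840132.
Hence n ≥ 7.840132/(2·0.093²) = 453.239.
The smallest integer n is 454.

454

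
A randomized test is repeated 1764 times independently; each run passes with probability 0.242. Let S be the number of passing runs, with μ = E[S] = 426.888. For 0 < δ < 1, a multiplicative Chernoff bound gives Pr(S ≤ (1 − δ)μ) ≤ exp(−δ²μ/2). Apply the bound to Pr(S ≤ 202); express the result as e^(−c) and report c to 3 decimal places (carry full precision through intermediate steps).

Write 202 = (1 − δ)μ, so δ = 1 − 202/426.888 = 0.526808…
Then the exponent is δ²μ/2 = (μ − 202)²/(2μ) = 59.236395.

59.236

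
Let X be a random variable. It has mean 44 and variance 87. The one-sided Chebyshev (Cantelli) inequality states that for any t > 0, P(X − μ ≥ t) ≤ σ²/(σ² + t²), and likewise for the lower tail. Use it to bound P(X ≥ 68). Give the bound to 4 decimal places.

0.1312

Here σ² = 87 and t = 24, so σ² + t² = 663.
Cantelli's bound: 87/663 = 0.1312.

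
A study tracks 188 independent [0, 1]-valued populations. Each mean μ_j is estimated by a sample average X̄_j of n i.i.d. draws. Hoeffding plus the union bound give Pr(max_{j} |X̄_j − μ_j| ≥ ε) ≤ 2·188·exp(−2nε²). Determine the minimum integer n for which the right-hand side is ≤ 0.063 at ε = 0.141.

Need 2·188·exp(−2nε²) ≤ 0.063, i.e. exp(−2nε²) ≤ 0.063/376.
So 2nε² ≥ ln(376/0.063) = 8.694210.
Hence n ≥ 8.694210/(2·0.141²) = 218.656.
The smallest integer n is 219.

219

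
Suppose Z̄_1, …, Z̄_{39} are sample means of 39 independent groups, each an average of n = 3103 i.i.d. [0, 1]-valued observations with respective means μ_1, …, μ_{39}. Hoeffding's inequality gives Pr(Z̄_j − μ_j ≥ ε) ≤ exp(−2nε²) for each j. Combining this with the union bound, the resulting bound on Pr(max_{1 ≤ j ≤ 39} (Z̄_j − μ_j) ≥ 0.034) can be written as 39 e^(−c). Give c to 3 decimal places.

Union bound over the 39 events: Pr(max_{1 ≤ j ≤ 39} (Z̄_j − μ_j) ≥ 0.034) ≤ 39·exp(−2nε²) = 39 exp(−2·3103·0.034²).
So c = 2·3103·0.034² = 7.1741.

7.174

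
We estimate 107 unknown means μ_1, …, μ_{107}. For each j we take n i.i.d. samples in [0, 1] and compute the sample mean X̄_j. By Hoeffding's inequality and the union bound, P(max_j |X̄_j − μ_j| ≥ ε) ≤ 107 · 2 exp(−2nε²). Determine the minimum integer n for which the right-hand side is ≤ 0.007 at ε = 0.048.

2242

Need 2·107·exp(−2nε²) ≤ 0.007, i.e. exp(−2nε²) ≤ 0.007/214.
So 2nε² ≥ ln(214/0.007) = 10.327821.
Hence n ≥ 10.327821/(2·0.048²) = 2241.281.
The smallest integer n is 2242.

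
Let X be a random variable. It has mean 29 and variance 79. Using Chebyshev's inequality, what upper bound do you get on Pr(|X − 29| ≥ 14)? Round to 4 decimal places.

0.4031

Chebyshev: Pr(|X − μ| ≥ t) ≤ Var(X)/t².
Bound = 79 / 196 = 0.4031.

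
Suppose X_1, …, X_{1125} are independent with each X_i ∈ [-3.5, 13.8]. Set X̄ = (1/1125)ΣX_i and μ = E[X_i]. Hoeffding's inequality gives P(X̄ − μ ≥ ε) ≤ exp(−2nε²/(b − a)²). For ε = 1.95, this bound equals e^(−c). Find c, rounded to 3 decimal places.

c = 2nε²/(b − a)² = 2·1125·1.95² / 17.3² = 28.5864.

28.586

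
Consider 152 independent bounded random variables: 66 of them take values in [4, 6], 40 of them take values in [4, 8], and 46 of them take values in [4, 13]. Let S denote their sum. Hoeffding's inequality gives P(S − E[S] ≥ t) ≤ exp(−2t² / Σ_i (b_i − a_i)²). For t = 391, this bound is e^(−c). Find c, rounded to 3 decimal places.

66.039

Σ(b_i − a_i)² = 66·2² + 40·4² + 46·9² = 4630.
c = 2t² / 4630 = 2·391² / 4630 = 66.0393.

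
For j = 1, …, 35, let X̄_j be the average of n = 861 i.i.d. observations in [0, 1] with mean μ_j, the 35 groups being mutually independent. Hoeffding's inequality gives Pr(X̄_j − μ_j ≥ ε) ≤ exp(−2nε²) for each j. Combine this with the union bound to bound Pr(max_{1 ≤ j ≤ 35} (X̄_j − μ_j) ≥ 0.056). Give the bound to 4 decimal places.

Per-experiment Hoeffding bound: exp(−2·861·0.056²) = exp(−5.40019) = 0.0045157.
Union bound over 35 events: 35·0.0045157 = 0.15805.

0.1580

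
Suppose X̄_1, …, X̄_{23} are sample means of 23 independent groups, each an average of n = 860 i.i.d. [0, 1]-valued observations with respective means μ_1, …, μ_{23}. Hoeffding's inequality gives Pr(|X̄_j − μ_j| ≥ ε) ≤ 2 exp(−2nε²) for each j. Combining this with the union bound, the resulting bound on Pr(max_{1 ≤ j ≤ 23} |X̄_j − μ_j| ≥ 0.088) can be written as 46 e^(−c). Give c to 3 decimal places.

Union bound over the 23 events: Pr(max_{1 ≤ j ≤ 23} |X̄_j − μ_j| ≥ 0.088) ≤ 23·2·exp(−2nε²) = 46 exp(−2·860·0.088²).
So c = 2·860·0.088² = 13.3197.

13.320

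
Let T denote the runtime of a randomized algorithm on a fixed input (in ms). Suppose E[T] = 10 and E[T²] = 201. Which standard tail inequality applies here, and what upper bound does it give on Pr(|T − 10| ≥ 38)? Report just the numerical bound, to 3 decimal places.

0.070

The first two moments determine the variance, so Chebyshev's inequality is the sharpest standard bound available.
Var(T) = E[T²] − (E[T])² = 201 − 100 = 101.
Chebyshev's inequality: Pr(|T − μ| ≥ t) ≤ Var(T)/t² = 101/1444 = 0.0699.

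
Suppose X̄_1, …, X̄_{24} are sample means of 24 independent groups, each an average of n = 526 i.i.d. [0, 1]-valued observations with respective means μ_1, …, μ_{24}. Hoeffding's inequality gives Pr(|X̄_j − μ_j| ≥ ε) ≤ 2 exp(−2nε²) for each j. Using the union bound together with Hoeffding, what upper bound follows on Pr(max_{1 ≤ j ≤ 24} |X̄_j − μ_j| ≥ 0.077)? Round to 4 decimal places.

0.0938

Per-experiment Hoeffding bound: 2·exp(−2·526·0.077²) = 2·exp(−6.23731) = 0.0039102.
Union bound over 24 events: 24·0.0039102 = 0.09385.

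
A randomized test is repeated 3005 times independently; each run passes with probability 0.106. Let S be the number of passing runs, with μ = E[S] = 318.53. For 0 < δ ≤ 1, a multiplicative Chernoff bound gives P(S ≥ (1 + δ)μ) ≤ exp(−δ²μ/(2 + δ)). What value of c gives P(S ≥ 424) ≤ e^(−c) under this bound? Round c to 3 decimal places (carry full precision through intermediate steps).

14.981

Write 424 = (1 + δ)μ, so δ = 424/318.53 − 1 = 0.3311148…
Then the exponent is δ²μ/(2 + δ) = (424 − μ)² / (μ·(2 + δ)) = 14.981106.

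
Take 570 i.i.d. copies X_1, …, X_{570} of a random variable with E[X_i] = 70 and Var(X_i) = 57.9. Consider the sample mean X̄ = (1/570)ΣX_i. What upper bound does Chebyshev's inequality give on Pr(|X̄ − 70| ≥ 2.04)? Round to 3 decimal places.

0.024

Var(X̄) = Var(X_i)/n = 57.9/570 = 0.10158.
Chebyshev: Pr(|X̄ − 70| ≥ 2.04) ≤ Var(X̄)/(2.04)² = 57.9/(570·2.04²) = 0.0244.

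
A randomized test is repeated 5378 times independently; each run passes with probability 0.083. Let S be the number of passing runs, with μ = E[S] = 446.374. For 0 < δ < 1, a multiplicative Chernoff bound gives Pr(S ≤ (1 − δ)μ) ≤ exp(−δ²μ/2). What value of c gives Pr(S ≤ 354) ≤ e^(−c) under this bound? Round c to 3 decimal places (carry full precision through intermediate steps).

Write 354 = (1 − δ)μ, so δ = 1 − 354/446.374 = 0.2069431…
Then the exponent is δ²μ/2 = (μ − 354)²/(2μ) = 9.558079.

9.558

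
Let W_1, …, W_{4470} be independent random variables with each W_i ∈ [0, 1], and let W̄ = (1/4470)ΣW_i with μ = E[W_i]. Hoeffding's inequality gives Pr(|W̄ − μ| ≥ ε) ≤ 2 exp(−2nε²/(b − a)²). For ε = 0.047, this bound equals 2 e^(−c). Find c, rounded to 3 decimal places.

19.748

c = 2nε²/(b − a)² = 2·4470·0.047² / 1² = 19.7485.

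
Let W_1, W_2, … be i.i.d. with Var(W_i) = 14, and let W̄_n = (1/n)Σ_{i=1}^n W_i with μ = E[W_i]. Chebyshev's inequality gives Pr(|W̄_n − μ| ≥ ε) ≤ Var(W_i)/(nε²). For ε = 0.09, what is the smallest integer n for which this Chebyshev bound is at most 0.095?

18194

Require 14/(n·0.09²) ≤ 0.095, i.e. n ≥ 14/(0.095·0.09²) = 18193.632.
The smallest integer n is 18194.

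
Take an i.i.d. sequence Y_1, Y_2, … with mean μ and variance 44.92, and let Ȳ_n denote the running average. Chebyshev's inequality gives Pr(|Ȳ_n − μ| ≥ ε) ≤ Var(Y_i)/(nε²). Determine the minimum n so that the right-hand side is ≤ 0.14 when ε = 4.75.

15

Require 44.92/(n·4.75²) ≤ 0.14, i.e. n ≥ 44.92/(0.14·4.75²) = 14.221.
The smallest integer n is 15.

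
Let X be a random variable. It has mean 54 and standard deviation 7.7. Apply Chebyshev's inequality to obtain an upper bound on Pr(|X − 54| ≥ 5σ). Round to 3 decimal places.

Chebyshev: Pr(|X − μ| ≥ t) ≤ Var(X)/t².
Var(X) = σ² = 7.7² = 59.29.
t = 5·7.7 = 38.5.
Bound = 59.29 / 1482.25 = 0.0400.

0.040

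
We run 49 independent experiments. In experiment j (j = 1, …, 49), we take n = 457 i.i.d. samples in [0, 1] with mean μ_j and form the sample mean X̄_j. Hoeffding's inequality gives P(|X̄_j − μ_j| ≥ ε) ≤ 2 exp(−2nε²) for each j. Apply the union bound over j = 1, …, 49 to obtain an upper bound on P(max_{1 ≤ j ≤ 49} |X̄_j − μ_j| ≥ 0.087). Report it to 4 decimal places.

0.0970

Per-experiment Hoeffding bound: 2·exp(−2·457·0.087²) = 2·exp(−6.91807) = 0.0019795.
Union bound over 49 events: 49·0.0019795 = 0.09699.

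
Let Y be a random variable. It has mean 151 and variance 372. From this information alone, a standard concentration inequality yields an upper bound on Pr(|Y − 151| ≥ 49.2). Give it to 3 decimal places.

Mean and variance are known, so Chebyshev's inequality applies.
Chebyshev: Pr(|Y − μ| ≥ t) ≤ Var(Y)/t².
Bound = 372 / 2420.64 = 0.1537.

0.154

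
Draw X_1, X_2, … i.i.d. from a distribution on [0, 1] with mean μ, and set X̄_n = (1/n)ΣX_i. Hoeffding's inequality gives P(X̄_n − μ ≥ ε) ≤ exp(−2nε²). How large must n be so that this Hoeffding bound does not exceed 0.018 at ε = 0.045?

992

Require exp(−2nε²) ≤ 0.018, i.e. 2nε² ≥ ln(1/0.018) = 4.017384.
So n ≥ 4.017384 / (2·0.045²) = 991.947.
The smallest integer n is 992.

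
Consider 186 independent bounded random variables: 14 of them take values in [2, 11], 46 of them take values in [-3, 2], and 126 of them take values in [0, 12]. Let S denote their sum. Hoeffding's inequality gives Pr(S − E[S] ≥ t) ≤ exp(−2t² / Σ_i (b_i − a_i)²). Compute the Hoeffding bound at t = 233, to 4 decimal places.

0.0049

Σ(b_i − a_i)² = 14·9² + 46·5² + 126·12² = 20428.
Exponent = 2·233² / 20428 = 5.31516.
Bound = exp(−5.31516) = 0.00492.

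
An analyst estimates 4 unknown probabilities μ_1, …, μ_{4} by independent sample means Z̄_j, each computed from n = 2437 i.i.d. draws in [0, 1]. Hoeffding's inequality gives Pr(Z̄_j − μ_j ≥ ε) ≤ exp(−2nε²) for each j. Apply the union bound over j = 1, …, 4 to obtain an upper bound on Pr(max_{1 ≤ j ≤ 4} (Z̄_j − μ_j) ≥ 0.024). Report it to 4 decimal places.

0.2414

Per-experiment Hoeffding bound: exp(−2·2437·0.024²) = exp(−2.80742) = 0.06036.
Union bound over 4 events: 4·0.06036 = 0.24144.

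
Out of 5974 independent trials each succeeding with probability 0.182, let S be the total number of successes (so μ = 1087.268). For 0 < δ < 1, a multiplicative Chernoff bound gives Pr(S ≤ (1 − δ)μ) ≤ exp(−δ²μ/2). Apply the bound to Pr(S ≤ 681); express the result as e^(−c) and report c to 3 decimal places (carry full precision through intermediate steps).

Write 681 = (1 − δ)μ, so δ = 1 − 681/1087.268 = 0.3736595…
Then the exponent is δ²μ/2 = (μ − 681)²/(2μ) = 75.902946.

75.903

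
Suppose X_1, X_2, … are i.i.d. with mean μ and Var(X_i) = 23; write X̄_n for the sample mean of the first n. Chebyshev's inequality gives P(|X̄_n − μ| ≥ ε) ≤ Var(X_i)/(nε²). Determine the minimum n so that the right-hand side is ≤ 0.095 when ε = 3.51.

20

Require 23/(n·3.51²) ≤ 0.095, i.e. n ≥ 23/(0.095·3.51²) = 19.651.
The smallest integer n is 20.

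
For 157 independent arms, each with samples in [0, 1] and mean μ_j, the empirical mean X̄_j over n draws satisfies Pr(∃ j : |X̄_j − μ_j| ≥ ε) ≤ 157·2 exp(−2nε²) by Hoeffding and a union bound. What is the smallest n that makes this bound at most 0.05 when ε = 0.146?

206

Need 2·157·exp(−2nε²) ≤ 0.05, i.e. exp(−2nε²) ≤ 0.05/314.
So 2nε² ≥ ln(314/0.05) = 8.745125.
Hence n ≥ 8.745125/(2·0.146²) = 205.131.
The smallest integer n is 206.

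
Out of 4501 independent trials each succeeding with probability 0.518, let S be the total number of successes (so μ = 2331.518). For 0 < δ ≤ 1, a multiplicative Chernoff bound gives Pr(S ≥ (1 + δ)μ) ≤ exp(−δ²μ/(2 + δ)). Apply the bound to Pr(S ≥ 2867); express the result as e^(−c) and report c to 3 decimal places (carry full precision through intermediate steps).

Write 2867 = (1 + δ)μ, so δ = 2867/2331.518 − 1 = 0.229671…
Then the exponent is δ²μ/(2 + δ) = (2867 − μ)² / (μ·(2 + δ)) = 55.158215.

55.158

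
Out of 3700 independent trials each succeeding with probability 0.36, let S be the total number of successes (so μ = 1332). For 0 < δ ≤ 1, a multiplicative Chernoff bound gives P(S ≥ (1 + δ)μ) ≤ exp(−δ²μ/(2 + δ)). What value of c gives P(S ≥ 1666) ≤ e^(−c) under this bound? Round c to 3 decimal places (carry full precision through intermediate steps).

37.210

Write 1666 = (1 + δ)μ, so δ = 1666/1332 − 1 = 0.2507508…
Then the exponent is δ²μ/(2 + δ) = (1666 − μ)² / (μ·(2 + δ)) = 37.210140.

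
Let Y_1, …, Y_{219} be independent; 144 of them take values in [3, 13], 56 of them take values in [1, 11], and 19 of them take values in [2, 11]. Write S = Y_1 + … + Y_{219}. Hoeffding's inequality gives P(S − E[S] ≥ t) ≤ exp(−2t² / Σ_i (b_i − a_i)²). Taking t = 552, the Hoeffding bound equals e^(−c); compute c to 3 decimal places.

Σ(b_i − a_i)² = 144·10² + 56·10² + 19·9² = 21539.
c = 2t² / 21539 = 2·552² / 21539 = 28.2932.

28.293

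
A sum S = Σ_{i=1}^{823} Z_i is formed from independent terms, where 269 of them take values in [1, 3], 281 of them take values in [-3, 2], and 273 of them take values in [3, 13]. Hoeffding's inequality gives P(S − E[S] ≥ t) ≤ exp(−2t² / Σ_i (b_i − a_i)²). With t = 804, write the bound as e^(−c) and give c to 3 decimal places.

Σ(b_i − a_i)² = 269·2² + 281·5² + 273·10² = 35401.
c = 2t² / 35401 = 2·804² / 35401 = 36.5196.

36.520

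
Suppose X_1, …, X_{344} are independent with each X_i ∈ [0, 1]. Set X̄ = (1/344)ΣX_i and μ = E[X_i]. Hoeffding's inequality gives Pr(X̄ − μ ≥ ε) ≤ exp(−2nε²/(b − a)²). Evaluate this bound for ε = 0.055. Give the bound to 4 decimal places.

Exponent: 2nε²/(b − a)² = 2·344·0.055² / 1² = 2.08120.
Bound = exp(−2.08120) = 0.12478.

0.1248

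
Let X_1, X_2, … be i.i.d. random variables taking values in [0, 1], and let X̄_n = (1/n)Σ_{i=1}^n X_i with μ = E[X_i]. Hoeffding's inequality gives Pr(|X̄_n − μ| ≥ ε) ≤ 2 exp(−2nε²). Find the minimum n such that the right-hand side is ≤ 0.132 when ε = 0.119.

Require 2·exp(−2nε²) ≤ 0.132, i.e. 2nε² ≥ ln(2/0.132) = 2.718101.
So n ≥ 2.718101 / (2·0.119²) = 95.971.
The smallest integer n is 96.

96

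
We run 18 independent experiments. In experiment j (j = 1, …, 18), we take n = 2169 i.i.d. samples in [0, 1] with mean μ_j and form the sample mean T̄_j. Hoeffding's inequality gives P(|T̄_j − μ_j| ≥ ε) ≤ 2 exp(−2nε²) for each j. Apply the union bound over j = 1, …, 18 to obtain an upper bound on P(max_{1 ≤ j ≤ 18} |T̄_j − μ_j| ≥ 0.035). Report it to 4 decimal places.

0.1772

Per-experiment Hoeffding bound: 2·exp(−2·2169·0.035²) = 2·exp(−5.31405) = 0.0098439.
Union bound over 18 events: 18·0.0098439 = 0.17719.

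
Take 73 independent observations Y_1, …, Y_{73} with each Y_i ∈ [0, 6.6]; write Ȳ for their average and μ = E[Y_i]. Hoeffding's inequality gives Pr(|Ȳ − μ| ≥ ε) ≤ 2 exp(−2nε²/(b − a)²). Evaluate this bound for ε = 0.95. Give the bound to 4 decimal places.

0.0971

Exponent: 2nε²/(b − a)² = 2·73·0.95² / 6.6² = 3.02491.
Bound = 2·exp(−3.02491) = 0.09712.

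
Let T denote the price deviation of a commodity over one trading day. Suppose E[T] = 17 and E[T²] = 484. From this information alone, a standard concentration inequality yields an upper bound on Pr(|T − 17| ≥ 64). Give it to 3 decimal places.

0.048

The first two moments determine the variance, so Chebyshev's inequality is the sharpest standard bound available.
Var(T) = E[T²] − (E[T])² = 484 − 289 = 195.
Chebyshev's inequality: Pr(|T − μ| ≥ t) ≤ Var(T)/t² = 195/4096 = 0.0476.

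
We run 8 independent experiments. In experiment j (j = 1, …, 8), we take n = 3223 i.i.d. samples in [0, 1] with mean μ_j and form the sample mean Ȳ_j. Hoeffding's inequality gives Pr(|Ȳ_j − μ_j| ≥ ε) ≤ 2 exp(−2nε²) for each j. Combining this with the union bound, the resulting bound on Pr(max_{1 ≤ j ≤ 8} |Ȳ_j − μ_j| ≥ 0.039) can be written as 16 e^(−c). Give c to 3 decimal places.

Union bound over the 8 events: Pr(max_{1 ≤ j ≤ 8} |Ȳ_j − μ_j| ≥ 0.039) ≤ 8·2·exp(−2nε²) = 16 exp(−2·3223·0.039²).
So c = 2·3223·0.039² = 9.8044.

9.804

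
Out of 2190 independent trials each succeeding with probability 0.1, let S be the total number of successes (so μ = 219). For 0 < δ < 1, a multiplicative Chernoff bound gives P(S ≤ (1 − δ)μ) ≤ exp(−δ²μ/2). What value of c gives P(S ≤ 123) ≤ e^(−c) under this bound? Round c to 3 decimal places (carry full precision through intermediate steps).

21.041

Write 123 = (1 − δ)μ, so δ = 1 − 123/219 = 0.4383562…
Then the exponent is δ²μ/2 = (μ − 123)²/(2μ) = 21.041096.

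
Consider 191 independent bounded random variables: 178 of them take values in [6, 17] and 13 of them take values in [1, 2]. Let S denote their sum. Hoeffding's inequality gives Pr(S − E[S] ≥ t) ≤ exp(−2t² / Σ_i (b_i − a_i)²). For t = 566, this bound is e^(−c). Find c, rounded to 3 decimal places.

Σ(b_i − a_i)² = 178·11² + 13·1² = 21551.
c = 2t² / 21551 = 2·566² / 21551 = 29.7300.

29.730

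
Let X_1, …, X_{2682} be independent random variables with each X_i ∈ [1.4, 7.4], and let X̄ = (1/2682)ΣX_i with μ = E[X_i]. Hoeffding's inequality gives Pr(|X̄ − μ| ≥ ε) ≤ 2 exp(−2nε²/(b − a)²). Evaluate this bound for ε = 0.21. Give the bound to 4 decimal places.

Exponent: 2nε²/(b − a)² = 2·2682·0.21² / 6² = 6.57090.
Bound = 2·exp(−6.57090) = 0.00280.

0.0028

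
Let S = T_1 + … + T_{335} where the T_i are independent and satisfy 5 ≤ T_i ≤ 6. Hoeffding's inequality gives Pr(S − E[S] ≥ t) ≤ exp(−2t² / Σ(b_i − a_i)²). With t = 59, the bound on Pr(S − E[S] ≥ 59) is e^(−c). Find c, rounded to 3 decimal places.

20.782

Σ(b_i − a_i)² = 335·(1)² = 335.
c = 2t²/335 = 2·59²/335 = 20.7821.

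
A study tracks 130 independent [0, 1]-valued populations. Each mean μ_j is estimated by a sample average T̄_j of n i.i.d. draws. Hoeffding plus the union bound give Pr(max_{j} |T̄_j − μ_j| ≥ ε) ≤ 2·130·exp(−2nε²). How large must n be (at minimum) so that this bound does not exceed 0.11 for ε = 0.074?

Need 2·130·exp(−2nε²) ≤ 0.11, i.e. exp(−2nε²) ≤ 0.11/260.
So 2nε² ≥ ln(260/0.11) = 7.767957.
Hence n ≥ 7.767957/(2·0.074²) = 709.273.
The smallest integer n is 710.

710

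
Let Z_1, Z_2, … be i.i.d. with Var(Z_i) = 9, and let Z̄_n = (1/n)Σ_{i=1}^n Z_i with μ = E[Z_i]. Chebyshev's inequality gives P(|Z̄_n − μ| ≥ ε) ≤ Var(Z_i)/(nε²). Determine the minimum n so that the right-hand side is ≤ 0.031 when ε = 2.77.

Require 9/(n·2.77²) ≤ 0.031, i.e. n ≥ 9/(0.031·2.77²) = 37.837.
The smallest integer n is 38.

38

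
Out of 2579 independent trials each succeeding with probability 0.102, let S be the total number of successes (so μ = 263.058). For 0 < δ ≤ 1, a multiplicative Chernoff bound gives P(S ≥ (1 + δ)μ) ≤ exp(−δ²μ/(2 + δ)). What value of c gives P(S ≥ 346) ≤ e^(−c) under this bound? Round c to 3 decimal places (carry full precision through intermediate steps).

Write 346 = (1 + δ)μ, so δ = 346/263.058 − 1 = 0.3152993…
Then the exponent is δ²μ/(2 + δ) = (346 − μ)² / (μ·(2 + δ)) = 11.295107.

11.295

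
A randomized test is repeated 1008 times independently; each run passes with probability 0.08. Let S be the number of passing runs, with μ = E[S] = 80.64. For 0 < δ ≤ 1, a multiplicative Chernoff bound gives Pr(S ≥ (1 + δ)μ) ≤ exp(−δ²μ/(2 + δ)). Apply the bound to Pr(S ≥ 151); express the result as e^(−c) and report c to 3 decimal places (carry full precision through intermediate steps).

Write 151 = (1 + δ)μ, so δ = 151/80.64 − 1 = 0.8725198…
Then the exponent is δ²μ/(2 + δ) = (151 − μ)² / (μ·(2 + δ)) = 21.371653.

21.372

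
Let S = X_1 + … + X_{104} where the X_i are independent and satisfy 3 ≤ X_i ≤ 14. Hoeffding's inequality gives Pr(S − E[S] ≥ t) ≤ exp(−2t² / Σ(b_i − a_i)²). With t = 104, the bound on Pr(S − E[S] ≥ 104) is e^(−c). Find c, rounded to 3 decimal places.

Σ(b_i − a_i)² = 104·(11)² = 12584.
c = 2t²/12584 = 2·104²/12584 = 1.7190.

1.719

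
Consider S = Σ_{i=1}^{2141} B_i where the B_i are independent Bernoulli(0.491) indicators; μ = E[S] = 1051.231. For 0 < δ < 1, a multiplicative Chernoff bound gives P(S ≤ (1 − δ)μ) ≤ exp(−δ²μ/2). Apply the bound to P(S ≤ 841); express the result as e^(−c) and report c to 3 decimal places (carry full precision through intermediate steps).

Write 841 = (1 − δ)μ, so δ = 1 − 841/1051.231 = 0.1999855…
Then the exponent is δ²μ/2 = (μ − 841)²/(2μ) = 21.021580.

21.022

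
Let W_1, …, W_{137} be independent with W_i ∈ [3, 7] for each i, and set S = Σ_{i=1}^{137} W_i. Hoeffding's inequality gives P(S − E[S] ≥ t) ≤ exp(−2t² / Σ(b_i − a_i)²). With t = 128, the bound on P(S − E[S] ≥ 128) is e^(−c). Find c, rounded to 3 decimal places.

Σ(b_i − a_i)² = 137·(4)² = 2192.
c = 2t²/2192 = 2·128²/2192 = 14.9489.

14.949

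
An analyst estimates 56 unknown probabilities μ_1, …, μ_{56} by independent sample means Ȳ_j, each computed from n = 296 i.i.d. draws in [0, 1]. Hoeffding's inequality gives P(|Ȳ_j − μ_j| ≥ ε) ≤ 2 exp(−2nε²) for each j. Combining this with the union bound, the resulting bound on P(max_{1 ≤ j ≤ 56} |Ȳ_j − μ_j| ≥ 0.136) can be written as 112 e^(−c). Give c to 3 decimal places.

Union bound over the 56 events: P(max_{1 ≤ j ≤ 56} |Ȳ_j − μ_j| ≥ 0.136) ≤ 56·2·exp(−2nε²) = 112 exp(−2·296·0.136²).
So c = 2·296·0.136² = 10.9496.

10.950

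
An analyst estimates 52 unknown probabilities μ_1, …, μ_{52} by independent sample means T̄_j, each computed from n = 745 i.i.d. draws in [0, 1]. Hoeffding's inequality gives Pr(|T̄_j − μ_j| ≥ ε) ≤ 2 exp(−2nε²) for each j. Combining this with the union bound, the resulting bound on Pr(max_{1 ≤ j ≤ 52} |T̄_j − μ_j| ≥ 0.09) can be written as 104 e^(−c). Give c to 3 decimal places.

12.069

Union bound over the 52 events: Pr(max_{1 ≤ j ≤ 52} |T̄_j − μ_j| ≥ 0.09) ≤ 52·2·exp(−2nε²) = 104 exp(−2·745·0.09²).
So c = 2·745·0.09² = 12.0690.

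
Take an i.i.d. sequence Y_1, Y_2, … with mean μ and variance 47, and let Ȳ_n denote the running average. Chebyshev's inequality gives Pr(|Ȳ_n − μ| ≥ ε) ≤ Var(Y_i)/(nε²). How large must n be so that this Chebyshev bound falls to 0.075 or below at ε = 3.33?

Require 47/(n·3.33²) ≤ 0.075, i.e. n ≥ 47/(0.075·3.33²) = 56.513.
The smallest integer n is 57.

57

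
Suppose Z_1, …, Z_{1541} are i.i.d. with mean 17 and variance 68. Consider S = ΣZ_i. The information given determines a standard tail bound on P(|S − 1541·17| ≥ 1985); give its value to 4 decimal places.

With mean and variance of each term known, Chebyshev's inequality bounds the deviation of the sum (or sample mean).
Var(S) = n·Var(Z_i) = 1541·68 = 104788.
Chebyshev: P(|S − 1541·17| ≥ 1985) ≤ Var(S)/1985² = 104788/3940225 = 0.0266.

0.0266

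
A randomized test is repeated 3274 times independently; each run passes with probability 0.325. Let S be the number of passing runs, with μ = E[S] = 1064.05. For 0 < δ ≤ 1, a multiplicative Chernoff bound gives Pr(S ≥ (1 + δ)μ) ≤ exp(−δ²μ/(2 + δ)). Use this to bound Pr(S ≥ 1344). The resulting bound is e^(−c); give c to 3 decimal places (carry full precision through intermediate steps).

Write 1344 = (1 + δ)μ, so δ = 1344/1064.05 − 1 = 0.2630985…
Then the exponent is δ²μ/(2 + δ) = (1344 − μ)² / (μ·(2 + δ)) = 32.545837.

32.546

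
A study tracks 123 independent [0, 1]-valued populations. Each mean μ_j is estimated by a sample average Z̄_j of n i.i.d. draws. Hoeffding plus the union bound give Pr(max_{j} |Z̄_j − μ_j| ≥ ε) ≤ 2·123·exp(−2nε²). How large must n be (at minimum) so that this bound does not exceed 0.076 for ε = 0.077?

Need 2·123·exp(−2nε²) ≤ 0.076, i.e. exp(−2nε²) ≤ 0.076/246.
So 2nε² ≥ ln(246/0.076) = 8.082353.
Hence n ≥ 8.082353/(2·0.077²) = 681.595.
The smallest integer n is 682.

682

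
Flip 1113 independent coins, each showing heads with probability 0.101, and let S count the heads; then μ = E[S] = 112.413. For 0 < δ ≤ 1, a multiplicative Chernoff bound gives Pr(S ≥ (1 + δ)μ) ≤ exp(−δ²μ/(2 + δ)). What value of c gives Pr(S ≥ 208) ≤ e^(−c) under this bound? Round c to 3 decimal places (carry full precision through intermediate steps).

Write 208 = (1 + δ)μ, so δ = 208/112.413 − 1 = 0.8503198…
Then the exponent is δ²μ/(2 + δ) = (208 − μ)² / (μ·(2 + δ)) = 28.515930.

28.516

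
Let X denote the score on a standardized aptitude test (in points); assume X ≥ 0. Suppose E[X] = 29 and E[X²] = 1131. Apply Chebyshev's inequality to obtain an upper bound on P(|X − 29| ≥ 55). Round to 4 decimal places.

0.0959

Var(X) = E[X²] − (E[X])² = 1131 − 841 = 290.
Chebyshev's inequality: P(|X − μ| ≥ t) ≤ Var(X)/t² = 290/3025 = 0.0959.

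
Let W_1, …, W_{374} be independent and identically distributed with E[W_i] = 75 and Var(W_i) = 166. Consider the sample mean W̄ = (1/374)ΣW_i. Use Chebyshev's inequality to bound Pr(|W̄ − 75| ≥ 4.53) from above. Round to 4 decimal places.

0.0216

Var(W̄) = Var(W_i)/n = 166/374 = 0.44385.
Chebyshev: Pr(|W̄ − 75| ≥ 4.53) ≤ Var(W̄)/(4.53)² = 166/(374·4.53²) = 0.0216.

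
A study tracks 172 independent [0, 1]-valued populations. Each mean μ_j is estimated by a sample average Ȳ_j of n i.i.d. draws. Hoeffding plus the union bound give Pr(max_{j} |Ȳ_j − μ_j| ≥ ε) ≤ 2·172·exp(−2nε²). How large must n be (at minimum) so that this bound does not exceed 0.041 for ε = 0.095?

Need 2·172·exp(−2nε²) ≤ 0.041, i.e. exp(−2nε²) ≤ 0.041/344.
So 2nε² ≥ ln(344/0.041) = 9.034825.
Hence n ≥ 9.034825/(2·0.095²) = 500.544.
The smallest integer n is 501.

501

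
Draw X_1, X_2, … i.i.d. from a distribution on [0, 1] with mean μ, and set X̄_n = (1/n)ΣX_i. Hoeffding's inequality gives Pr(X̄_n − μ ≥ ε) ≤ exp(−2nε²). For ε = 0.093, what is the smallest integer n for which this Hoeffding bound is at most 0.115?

126

Require exp(−2nε²) ≤ 0.115, i.e. 2nε² ≥ ln(1/0.115) = 2.162823.
So n ≥ 2.162823 / (2·0.093²) = 125.033.
The smallest integer n is 126.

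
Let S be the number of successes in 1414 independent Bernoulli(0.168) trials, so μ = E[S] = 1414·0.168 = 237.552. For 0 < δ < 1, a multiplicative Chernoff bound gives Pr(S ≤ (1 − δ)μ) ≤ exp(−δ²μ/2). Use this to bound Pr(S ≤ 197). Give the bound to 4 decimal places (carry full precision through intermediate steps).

Write 197 = (1 − δ)μ, so δ = 1 − 197/237.552 = 0.1707079…
Then the exponent is δ²μ/2 = (μ − 197)²/(2μ) = 3.461273.
Bound = exp(−3.461273) = 0.03139.

0.0314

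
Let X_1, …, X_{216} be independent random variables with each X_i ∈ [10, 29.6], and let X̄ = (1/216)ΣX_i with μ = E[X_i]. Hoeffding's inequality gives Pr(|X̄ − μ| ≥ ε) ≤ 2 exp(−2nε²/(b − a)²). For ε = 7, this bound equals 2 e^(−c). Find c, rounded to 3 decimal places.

55.102

c = 2nε²/(b − a)² = 2·216·7² / 19.6² = 55.1020.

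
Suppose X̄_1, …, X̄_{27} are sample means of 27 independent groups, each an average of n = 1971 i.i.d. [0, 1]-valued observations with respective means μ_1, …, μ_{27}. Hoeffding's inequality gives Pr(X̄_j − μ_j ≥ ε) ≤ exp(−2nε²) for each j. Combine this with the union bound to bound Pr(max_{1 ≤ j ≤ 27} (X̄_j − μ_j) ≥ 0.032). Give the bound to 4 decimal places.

Per-experiment Hoeffding bound: exp(−2·1971·0.032²) = exp(−4.03661) = 0.017657.
Union bound over 27 events: 27·0.017657 = 0.47675.

0.4767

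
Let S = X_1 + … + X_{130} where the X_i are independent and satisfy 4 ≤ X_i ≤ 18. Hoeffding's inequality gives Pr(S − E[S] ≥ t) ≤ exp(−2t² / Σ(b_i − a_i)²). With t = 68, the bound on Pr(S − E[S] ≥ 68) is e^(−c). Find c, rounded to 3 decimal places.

Σ(b_i − a_i)² = 130·(14)² = 25480.
c = 2t²/25480 = 2·68²/25480 = 0.3630.

0.363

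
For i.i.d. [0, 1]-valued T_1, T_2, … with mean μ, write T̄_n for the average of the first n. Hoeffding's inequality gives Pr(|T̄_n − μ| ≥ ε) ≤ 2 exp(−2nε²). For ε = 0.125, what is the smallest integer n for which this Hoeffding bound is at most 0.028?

Require 2·exp(−2nε²) ≤ 0.028, i.e. 2nε² ≥ ln(2/0.028) = 4.268698.
So n ≥ 4.268698 / (2·0.125²) = 136.598.
The smallest integer n is 137.

137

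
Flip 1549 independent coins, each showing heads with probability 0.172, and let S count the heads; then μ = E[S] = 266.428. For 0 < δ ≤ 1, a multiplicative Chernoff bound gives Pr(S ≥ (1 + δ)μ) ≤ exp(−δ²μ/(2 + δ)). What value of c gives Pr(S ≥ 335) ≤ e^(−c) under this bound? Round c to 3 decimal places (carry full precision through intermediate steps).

Write 335 = (1 + δ)μ, so δ = 335/266.428 − 1 = 0.2573754…
Then the exponent is δ²μ/(2 + δ) = (335 − μ)² / (μ·(2 + δ)) = 7.818258.

7.818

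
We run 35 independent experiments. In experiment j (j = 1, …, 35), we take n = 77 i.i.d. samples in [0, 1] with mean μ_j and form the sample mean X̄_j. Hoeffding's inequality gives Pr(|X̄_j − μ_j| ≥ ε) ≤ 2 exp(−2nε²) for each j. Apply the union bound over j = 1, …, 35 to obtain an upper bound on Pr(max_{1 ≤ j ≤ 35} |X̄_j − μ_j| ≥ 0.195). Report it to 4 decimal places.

Per-experiment Hoeffding bound: 2·exp(−2·77·0.195²) = 2·exp(−5.85585) = 0.0057262.
Union bound over 35 events: 35·0.0057262 = 0.20042.

0.2004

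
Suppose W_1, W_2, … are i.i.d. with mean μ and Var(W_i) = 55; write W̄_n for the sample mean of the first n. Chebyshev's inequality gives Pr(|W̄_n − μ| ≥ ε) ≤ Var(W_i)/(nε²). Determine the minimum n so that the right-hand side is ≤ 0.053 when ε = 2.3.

197

Require 55/(n·2.3²) ≤ 0.053, i.e. n ≥ 55/(0.053·2.3²) = 196.169.
The smallest integer n is 197.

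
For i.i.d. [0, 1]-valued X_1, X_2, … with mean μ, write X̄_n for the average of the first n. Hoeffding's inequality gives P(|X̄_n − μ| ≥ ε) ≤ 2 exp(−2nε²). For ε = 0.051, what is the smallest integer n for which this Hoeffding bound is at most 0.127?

Require 2·exp(−2nε²) ≤ 0.127, i.e. 2nε² ≥ ln(2/0.127) = 2.756715.
So n ≥ 2.756715 / (2·0.051²) = 529.934.
The smallest integer n is 530.

530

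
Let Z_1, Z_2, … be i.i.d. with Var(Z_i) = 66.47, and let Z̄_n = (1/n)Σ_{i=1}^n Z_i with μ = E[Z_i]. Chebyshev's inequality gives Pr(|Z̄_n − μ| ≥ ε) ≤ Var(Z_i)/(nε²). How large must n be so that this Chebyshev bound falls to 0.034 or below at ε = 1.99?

Require 66.47/(n·1.99²) ≤ 0.034, i.e. n ≥ 66.47/(0.034·1.99²) = 493.674.
The smallest integer n is 494.

494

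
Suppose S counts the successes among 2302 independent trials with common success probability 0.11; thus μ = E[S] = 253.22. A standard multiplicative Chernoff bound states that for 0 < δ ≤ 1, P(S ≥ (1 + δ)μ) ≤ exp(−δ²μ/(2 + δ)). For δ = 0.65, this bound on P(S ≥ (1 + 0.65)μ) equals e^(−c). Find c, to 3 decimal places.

c = δ²μ/(2 + δ) = 0.65²·253.22/(2 + 0.65) = 40.3719.

40.372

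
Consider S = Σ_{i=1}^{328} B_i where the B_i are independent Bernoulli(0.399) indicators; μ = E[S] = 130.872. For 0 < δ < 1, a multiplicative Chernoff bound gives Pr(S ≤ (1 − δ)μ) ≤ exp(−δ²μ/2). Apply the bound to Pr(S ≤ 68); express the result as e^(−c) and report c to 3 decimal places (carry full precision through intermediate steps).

Write 68 = (1 − δ)μ, so δ = 1 − 68/130.872 = 0.4804083…
Then the exponent is δ²μ/2 = (μ − 68)²/(2μ) = 15.102117.

15.102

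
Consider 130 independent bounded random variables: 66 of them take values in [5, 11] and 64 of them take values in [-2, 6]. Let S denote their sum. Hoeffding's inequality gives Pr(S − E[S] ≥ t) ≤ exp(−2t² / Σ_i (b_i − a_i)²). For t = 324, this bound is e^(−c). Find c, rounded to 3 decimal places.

32.440

Σ(b_i − a_i)² = 66·6² + 64·8² = 6472.
c = 2t² / 6472 = 2·324² / 6472 = 32.4400.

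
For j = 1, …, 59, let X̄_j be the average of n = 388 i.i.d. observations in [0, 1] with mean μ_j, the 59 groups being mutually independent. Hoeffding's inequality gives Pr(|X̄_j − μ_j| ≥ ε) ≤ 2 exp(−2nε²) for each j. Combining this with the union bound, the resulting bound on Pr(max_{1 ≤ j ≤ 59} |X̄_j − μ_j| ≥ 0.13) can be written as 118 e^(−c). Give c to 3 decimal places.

Union bound over the 59 events: Pr(max_{1 ≤ j ≤ 59} |X̄_j − μ_j| ≥ 0.13) ≤ 59·2·exp(−2nε²) = 118 exp(−2·388·0.13²).
So c = 2·388·0.13² = 13.1144.

13.114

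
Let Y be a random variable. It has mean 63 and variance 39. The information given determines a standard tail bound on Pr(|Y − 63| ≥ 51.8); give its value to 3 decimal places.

Mean and variance are known, so Chebyshev's inequality applies.
Chebyshev: Pr(|Y − μ| ≥ t) ≤ Var(Y)/t².
Bound = 39 / 2683.24 = 0.0145.

0.015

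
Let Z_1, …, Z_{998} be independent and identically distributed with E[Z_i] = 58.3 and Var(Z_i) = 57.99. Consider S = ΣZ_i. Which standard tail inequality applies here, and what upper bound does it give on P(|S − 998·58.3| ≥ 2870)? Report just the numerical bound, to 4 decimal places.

0.0070

With mean and variance of each term known, Chebyshev's inequality bounds the deviation of the sum (or sample mean).
Var(S) = n·Var(Z_i) = 998·57.99 = 57874.02.
Chebyshev: P(|S − 998·58.3| ≥ 2870) ≤ Var(S)/2870² = 57874.02/8236900 = 0.0070.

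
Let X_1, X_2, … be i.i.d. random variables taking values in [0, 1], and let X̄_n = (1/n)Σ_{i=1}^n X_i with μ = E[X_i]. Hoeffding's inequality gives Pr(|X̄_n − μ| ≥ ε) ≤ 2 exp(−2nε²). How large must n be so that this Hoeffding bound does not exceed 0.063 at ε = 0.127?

108

Require 2·exp(−2nε²) ≤ 0.063, i.e. 2nε² ≥ ln(2/0.063) = 3.457768.
So n ≥ 3.457768 / (2·0.127²) = 107.191.
The smallest integer n is 108.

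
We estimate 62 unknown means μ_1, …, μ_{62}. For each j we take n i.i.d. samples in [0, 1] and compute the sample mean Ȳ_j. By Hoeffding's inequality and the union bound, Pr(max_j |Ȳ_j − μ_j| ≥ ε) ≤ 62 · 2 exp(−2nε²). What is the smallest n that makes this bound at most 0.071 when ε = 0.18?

116

Need 2·62·exp(−2nε²) ≤ 0.071, i.e. exp(−2nε²) ≤ 0.071/124.
So 2nε² ≥ ln(124/0.071) = 7.465357.
Hence n ≥ 7.465357/(2·0.18²) = 115.206.
The smallest integer n is 116.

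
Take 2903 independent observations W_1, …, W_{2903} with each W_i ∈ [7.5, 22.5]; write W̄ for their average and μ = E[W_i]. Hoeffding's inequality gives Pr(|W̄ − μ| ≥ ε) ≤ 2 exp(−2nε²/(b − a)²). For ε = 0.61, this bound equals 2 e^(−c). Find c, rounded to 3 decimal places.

c = 2nε²/(b − a)² = 2·2903·0.61² / 15² = 9.6018.

9.602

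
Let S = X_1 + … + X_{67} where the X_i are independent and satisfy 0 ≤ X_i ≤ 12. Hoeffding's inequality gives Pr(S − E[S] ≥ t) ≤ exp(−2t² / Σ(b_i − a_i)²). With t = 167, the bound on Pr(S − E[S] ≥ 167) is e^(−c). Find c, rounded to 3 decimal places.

Σ(b_i − a_i)² = 67·(12)² = 9648.
c = 2t²/9648 = 2·167²/9648 = 5.7813.

5.781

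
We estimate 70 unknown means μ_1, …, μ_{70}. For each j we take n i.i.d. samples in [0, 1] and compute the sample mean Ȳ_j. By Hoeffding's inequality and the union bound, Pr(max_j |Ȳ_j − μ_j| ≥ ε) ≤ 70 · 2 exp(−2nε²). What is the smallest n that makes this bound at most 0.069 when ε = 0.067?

Need 2·70·exp(−2nε²) ≤ 0.069, i.e. exp(−2nε²) ≤ 0.069/140.
So 2nε² ≥ ln(140/0.069) = 7.615291.
Hence n ≥ 7.615291/(2·0.067²) = 848.217.
The smallest integer n is 849.

849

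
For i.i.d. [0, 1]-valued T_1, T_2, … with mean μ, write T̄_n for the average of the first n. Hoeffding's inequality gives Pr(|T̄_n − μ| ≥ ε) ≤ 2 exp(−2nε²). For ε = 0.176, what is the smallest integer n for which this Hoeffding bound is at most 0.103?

48

Require 2·exp(−2nε²) ≤ 0.103, i.e. 2nε² ≥ ln(2/0.103) = 2.966173.
So n ≥ 2.966173 / (2·0.176²) = 47.879.
The smallest integer n is 48.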